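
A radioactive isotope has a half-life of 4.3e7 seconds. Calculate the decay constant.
λ = ln(2)/t½ = 1.612e-8 second⁻¹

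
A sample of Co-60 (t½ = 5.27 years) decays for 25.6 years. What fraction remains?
N/N₀ = (1/2)^(t/t½) = 0.03449 = 3.45%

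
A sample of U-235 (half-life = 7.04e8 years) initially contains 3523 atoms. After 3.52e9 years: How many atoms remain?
N = N₀(1/2)^(t/t½) = 110.1 atoms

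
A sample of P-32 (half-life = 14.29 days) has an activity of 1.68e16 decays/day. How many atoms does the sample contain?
N = A/λ = 3.464e17 atoms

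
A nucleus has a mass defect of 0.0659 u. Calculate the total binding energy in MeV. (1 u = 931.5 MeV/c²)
B.E. = Δm × 931.5 = 61.39 MeV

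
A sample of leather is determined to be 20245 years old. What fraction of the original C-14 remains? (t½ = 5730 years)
N/N₀ = (1/2)^(t/t½) = 0.08638 = 8.64%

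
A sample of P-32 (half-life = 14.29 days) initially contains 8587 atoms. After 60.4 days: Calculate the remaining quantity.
N = N₀(1/2)^(t/t½) = 458.6 atoms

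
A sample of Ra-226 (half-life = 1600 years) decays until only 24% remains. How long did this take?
t = t½ × log₂(N₀/N) = 3294 years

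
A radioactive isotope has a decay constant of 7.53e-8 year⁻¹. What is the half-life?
t½ = ln(2)/λ = 9.205e6 years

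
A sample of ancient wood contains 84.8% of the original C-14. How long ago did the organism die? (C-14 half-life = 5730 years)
Age = t½ × log₂(1/ratio) = 1363 years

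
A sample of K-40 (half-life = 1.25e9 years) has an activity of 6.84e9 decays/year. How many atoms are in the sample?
N = A/λ = 1.234e19 atoms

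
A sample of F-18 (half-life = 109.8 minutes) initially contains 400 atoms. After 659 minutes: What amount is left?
N = N₀(1/2)^(t/t½) = 6.242 atoms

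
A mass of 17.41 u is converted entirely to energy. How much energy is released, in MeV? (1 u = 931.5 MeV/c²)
E = mc² = 16220 MeV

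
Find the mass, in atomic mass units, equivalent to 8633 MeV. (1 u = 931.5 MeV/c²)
m = E/c² = 9.268 u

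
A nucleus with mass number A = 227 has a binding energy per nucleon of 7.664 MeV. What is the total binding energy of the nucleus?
B.E. = 7.664 × 227 = 1740 MeV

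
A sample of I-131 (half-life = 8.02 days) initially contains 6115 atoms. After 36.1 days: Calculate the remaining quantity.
N = N₀(1/2)^(t/t½) = 270 atoms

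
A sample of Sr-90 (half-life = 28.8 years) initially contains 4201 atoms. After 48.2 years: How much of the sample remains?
N = N₀(1/2)^(t/t½) = 1317 atoms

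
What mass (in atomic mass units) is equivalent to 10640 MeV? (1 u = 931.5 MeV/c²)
m = E/c² = 11.42 u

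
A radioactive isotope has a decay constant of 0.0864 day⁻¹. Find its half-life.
t½ = ln(2)/λ = 8.023 days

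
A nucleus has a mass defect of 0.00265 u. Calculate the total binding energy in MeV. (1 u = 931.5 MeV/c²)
B.E. = Δm × 931.5 = 2.468 MeV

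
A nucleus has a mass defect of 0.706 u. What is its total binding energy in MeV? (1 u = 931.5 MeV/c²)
B.E. = Δm × 931.5 = 657.6 MeV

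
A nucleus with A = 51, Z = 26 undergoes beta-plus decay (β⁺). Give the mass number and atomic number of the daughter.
Daughter: A = 51, Z = 25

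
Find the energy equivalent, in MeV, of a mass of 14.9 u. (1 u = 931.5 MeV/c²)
E = mc² = 13880 MeV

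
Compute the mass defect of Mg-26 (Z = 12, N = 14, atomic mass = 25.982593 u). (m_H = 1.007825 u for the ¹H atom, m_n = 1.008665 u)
Δm = Z·m_H + N·m_n − M = 0.2326 u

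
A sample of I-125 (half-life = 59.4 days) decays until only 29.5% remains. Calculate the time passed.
t = t½ × log₂(N₀/N) = 104.6 days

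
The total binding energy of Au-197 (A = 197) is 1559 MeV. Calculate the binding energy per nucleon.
B.E./A = 1559/197 = 7.914 MeV/nucleon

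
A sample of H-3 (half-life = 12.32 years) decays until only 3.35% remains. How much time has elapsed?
t = t½ × log₂(N₀/N) = 60.36 years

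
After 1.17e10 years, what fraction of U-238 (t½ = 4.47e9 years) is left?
N/N₀ = (1/2)^(t/t½) = 0.163 = 16.3%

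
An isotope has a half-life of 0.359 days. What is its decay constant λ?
λ = ln(2)/t½ = 1.931 day⁻¹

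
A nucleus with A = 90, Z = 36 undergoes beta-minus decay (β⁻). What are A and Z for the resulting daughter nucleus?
Daughter: A = 90, Z = 37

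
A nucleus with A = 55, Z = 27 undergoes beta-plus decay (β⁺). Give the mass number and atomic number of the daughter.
Daughter: A = 55, Z = 26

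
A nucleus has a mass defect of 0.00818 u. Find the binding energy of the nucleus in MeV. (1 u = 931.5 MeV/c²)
B.E. = Δm × 931.5 = 7.62 MeV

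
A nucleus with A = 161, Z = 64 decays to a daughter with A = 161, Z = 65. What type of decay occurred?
ΔA = 0, ΔZ = +1 ⇒ beta-minus decay (β⁻)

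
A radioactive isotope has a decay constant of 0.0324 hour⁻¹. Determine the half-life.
t½ = ln(2)/λ = 21.39 hours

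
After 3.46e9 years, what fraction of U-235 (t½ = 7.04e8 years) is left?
N/N₀ = (1/2)^(t/t½) = 0.03315 = 3.32%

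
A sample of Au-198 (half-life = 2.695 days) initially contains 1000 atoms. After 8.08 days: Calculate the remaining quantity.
N = N₀(1/2)^(t/t½) = 125.2 atoms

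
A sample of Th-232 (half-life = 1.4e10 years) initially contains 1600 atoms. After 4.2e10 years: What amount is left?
N = N₀(1/2)^(t/t½) = 200 atoms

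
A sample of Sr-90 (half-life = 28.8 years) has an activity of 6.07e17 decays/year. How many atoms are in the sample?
N = A/λ = 2.522e19 atoms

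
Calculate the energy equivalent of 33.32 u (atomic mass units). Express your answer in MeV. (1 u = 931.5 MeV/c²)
E = mc² = 31040 MeV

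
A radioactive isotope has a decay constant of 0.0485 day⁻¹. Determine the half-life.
t½ = ln(2)/λ = 14.29 days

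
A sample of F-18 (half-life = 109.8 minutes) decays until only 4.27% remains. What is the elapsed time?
t = t½ × log₂(N₀/N) = 499.5 minutes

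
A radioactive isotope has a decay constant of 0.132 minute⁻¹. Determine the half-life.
t½ = ln(2)/λ = 5.251 minutes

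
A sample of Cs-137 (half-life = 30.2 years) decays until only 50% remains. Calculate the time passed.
t = t½ × log₂(N₀/N) = 30.2 years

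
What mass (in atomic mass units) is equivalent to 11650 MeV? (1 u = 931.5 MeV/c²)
m = E/c² = 12.51 u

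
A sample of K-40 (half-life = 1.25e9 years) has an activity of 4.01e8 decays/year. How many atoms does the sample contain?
N = A/λ = 7.232e17 atoms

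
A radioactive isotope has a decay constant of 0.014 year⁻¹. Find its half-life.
t½ = ln(2)/λ = 49.51 years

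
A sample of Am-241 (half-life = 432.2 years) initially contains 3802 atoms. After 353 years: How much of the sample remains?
N = N₀(1/2)^(t/t½) = 2158 atoms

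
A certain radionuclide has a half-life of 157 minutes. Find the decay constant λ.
λ = ln(2)/t½ = 0.004415 minute⁻¹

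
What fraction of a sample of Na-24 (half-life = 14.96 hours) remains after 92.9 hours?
N/N₀ = (1/2)^(t/t½) = 0.01351 = 1.35%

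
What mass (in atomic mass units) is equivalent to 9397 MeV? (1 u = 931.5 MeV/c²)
m = E/c² = 10.09 u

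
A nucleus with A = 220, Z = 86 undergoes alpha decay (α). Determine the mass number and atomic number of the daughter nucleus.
Daughter: A = 216, Z = 84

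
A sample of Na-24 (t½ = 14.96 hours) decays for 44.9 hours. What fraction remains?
N/N₀ = (1/2)^(t/t½) = 0.1249 = 12.5%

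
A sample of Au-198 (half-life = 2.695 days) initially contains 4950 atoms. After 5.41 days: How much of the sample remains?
N = N₀(1/2)^(t/t½) = 1231 atoms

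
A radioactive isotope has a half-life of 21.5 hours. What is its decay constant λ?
λ = ln(2)/t½ = 0.03224 hour⁻¹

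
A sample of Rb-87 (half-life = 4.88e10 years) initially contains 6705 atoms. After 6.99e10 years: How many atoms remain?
N = N₀(1/2)^(t/t½) = 2484 atoms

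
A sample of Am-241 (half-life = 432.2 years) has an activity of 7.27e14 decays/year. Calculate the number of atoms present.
N = A/λ = 4.533e17 atoms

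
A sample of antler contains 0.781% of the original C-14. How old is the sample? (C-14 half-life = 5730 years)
Age = t½ × log₂(1/ratio) = 40110 years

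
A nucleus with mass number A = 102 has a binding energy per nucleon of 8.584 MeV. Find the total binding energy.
B.E. = 8.584 × 102 = 875.6 MeV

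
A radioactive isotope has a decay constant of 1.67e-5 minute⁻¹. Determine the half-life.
t½ = ln(2)/λ = 41510 minutes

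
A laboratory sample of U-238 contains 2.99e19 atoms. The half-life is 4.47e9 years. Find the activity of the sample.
A = λN = 4.636e9 decays/year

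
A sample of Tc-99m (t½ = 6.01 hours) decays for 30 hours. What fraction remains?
N/N₀ = (1/2)^(t/t½) = 0.03143 = 3.14%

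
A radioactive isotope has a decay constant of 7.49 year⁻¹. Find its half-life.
t½ = ln(2)/λ = 0.09254 years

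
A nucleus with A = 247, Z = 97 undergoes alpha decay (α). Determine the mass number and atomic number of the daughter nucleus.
Daughter: A = 243, Z = 95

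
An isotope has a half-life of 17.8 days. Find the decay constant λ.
λ = ln(2)/t½ = 0.03894 day⁻¹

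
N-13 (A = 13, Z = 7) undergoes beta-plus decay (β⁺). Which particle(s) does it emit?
β⁺: positron (e⁺) + neutrino (νₑ)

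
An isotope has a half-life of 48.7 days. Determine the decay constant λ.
λ = ln(2)/t½ = 0.01423 day⁻¹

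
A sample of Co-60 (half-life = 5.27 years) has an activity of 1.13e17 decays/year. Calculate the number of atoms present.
N = A/λ = 8.591e17 atoms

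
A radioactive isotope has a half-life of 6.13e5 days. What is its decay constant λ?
λ = ln(2)/t½ = 1.131e-6 day⁻¹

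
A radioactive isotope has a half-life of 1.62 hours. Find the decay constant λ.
λ = ln(2)/t½ = 0.4279 hour⁻¹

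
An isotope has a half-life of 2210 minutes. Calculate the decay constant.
λ = ln(2)/t½ = 3.136e-4 minute⁻¹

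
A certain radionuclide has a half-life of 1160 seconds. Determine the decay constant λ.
λ = ln(2)/t½ = 5.975e-4 second⁻¹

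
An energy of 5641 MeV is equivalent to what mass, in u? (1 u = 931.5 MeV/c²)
m = E/c² = 6.056 u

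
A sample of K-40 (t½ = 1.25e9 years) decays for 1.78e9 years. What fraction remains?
N/N₀ = (1/2)^(t/t½) = 0.3727 = 37.3%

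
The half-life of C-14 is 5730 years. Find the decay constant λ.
λ = ln(2)/t½ = 1.21e-4 year⁻¹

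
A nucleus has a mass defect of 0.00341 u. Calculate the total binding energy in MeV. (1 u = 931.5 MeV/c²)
B.E. = Δm × 931.5 = 3.176 MeV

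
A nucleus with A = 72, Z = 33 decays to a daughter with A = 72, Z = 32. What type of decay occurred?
ΔA = 0, ΔZ = -1 ⇒ beta-plus decay (β⁺) or electron capture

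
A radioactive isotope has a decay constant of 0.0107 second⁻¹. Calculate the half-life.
t½ = ln(2)/λ = 64.78 seconds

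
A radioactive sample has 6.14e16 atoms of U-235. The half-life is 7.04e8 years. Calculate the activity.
A = λN = 6.045e7 decays/year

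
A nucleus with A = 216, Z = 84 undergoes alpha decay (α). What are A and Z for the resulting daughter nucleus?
Daughter: A = 212, Z = 82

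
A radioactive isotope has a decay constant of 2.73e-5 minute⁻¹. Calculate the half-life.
t½ = ln(2)/λ = 25390 minutes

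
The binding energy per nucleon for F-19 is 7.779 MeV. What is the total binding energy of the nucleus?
B.E. = 7.779 × 19 = 147.8 MeV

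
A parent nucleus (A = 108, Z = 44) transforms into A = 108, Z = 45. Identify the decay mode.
ΔA = 0, ΔZ = +1 ⇒ beta-minus decay (β⁻)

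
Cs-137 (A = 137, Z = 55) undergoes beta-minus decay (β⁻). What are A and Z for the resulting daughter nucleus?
Daughter: A = 137, Z = 56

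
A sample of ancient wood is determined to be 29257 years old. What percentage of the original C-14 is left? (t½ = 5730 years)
N/N₀ = (1/2)^(t/t½) = 0.02904 = 2.9%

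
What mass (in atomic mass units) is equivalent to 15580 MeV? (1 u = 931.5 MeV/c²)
m = E/c² = 16.73 u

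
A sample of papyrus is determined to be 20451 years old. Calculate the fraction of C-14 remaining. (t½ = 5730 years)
N/N₀ = (1/2)^(t/t½) = 0.08425 = 8.43%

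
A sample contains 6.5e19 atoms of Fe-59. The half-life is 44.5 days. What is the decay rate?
A = λN = 1.012e18 decays/day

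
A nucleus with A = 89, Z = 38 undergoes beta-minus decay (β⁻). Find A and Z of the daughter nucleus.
Daughter: A = 89, Z = 39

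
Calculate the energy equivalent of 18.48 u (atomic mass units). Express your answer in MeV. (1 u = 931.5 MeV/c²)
E = mc² = 17210 MeV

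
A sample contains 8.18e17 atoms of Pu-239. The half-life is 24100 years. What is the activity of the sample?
A = λN = 2.353e13 decays/year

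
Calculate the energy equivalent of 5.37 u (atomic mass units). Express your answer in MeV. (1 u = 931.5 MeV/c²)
E = mc² = 5002 MeV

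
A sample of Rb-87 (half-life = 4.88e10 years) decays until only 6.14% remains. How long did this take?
t = t½ × log₂(N₀/N) = 1.965e11 years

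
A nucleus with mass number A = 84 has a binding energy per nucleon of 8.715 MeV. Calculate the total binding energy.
B.E. = 8.715 × 84 = 732.1 MeV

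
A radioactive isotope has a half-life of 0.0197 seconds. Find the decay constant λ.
λ = ln(2)/t½ = 35.19 second⁻¹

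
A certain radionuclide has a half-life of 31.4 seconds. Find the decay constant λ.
λ = ln(2)/t½ = 0.02207 second⁻¹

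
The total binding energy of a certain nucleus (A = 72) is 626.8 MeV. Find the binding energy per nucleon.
B.E./A = 626.8/72 = 8.706 MeV/nucleon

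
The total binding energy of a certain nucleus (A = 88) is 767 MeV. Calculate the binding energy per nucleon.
B.E./A = 767/88 = 8.716 MeV/nucleon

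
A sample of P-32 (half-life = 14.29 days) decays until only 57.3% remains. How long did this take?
t = t½ × log₂(N₀/N) = 11.48 days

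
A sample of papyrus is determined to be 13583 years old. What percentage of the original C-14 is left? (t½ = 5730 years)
N/N₀ = (1/2)^(t/t½) = 0.1934 = 19.3%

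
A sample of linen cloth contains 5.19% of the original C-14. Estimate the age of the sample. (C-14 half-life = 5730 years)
Age = t½ × log₂(1/ratio) = 24460 years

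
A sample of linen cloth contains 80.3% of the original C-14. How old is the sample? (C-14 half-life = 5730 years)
Age = t½ × log₂(1/ratio) = 1814 years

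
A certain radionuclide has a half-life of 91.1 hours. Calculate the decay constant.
λ = ln(2)/t½ = 0.007609 hour⁻¹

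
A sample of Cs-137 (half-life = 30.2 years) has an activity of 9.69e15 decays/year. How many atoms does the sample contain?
N = A/λ = 4.222e17 atoms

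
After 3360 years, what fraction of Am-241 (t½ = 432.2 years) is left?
N/N₀ = (1/2)^(t/t½) = 0.004568 = 0.457%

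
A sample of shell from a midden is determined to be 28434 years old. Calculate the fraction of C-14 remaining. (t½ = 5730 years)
N/N₀ = (1/2)^(t/t½) = 0.03208 = 3.21%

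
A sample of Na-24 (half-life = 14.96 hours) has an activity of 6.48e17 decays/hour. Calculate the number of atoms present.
N = A/λ = 1.399e19 atoms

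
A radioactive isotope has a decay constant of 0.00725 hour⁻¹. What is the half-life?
t½ = ln(2)/λ = 95.61 hours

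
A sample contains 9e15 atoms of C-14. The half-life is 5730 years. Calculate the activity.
A = λN = 1.089e12 decays/year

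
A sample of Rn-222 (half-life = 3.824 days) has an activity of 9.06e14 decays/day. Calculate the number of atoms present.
N = A/λ = 4.998e15 atoms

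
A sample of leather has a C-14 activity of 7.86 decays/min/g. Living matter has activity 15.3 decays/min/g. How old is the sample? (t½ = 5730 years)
Age = t½ × log₂(A₀/A) = 5506 years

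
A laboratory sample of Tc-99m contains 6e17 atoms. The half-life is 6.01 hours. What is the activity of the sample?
A = λN = 6.92e16 decays/hour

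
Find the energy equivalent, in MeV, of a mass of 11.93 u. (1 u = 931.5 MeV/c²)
E = mc² = 11110 MeV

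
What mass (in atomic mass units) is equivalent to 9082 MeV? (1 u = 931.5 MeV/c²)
m = E/c² = 9.75 u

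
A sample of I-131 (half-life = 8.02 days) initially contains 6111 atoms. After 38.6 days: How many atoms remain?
N = N₀(1/2)^(t/t½) = 217.4 atoms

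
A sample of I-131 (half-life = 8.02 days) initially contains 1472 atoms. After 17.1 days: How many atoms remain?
N = N₀(1/2)^(t/t½) = 335.8 atoms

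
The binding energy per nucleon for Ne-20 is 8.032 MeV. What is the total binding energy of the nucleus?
B.E. = 8.032 × 20 = 160.6 MeV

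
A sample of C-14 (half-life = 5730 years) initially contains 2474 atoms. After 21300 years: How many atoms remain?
N = N₀(1/2)^(t/t½) = 188.1 atoms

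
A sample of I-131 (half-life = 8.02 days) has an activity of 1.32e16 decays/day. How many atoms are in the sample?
N = A/λ = 1.527e17 atoms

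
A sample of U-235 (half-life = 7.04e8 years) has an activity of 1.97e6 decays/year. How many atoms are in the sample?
N = A/λ = 2.001e15 atoms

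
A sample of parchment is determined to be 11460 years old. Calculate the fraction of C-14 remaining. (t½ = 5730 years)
N/N₀ = (1/2)^(t/t½) = 0.25 = 25%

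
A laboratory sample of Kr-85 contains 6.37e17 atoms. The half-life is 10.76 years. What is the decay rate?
A = λN = 4.103e16 decays/year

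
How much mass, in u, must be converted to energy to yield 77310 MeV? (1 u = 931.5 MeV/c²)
m = E/c² = 83 u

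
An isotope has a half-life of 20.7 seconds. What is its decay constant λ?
λ = ln(2)/t½ = 0.03349 second⁻¹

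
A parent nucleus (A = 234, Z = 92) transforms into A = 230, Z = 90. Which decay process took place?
ΔA = -4, ΔZ = -2 ⇒ alpha decay (α)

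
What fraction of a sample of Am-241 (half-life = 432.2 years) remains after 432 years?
N/N₀ = (1/2)^(t/t½) = 0.5002 = 50%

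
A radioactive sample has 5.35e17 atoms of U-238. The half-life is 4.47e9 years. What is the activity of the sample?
A = λN = 8.296e7 decays/year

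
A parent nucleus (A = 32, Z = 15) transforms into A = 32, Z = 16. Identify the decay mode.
ΔA = 0, ΔZ = +1 ⇒ beta-minus decay (β⁻)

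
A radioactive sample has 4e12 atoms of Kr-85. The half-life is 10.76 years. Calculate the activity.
A = λN = 2.577e11 decays/year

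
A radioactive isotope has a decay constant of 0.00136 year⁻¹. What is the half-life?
t½ = ln(2)/λ = 509.7 years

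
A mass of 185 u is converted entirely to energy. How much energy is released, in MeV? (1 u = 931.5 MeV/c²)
E = mc² = 1.723e5 MeV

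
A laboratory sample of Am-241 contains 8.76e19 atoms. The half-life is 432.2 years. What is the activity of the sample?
A = λN = 1.405e17 decays/year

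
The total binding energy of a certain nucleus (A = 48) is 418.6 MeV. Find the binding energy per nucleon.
B.E./A = 418.6/48 = 8.721 MeV/nucleon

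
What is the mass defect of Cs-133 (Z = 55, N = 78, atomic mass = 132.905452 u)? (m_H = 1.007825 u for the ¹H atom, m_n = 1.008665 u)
Δm = Z·m_H + N·m_n − M = 1.201 u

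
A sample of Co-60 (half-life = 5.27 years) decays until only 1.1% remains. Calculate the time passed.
t = t½ × log₂(N₀/N) = 34.29 years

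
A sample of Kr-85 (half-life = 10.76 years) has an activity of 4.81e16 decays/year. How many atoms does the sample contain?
N = A/λ = 7.467e17 atoms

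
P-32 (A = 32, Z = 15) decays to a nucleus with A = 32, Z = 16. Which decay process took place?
ΔA = 0, ΔZ = +1 ⇒ beta-minus decay (β⁻)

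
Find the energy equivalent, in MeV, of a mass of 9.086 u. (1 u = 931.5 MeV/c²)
E = mc² = 8464 MeV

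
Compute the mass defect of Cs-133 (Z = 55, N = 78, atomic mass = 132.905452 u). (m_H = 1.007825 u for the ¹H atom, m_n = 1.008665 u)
Δm = Z·m_H + N·m_n − M = 1.201 u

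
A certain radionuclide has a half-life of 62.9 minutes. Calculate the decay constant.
λ = ln(2)/t½ = 0.01102 minute⁻¹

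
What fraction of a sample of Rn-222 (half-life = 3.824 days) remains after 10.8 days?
N/N₀ = (1/2)^(t/t½) = 0.1412 = 14.1%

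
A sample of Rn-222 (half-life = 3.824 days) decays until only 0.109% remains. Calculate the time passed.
t = t½ × log₂(N₀/N) = 37.63 days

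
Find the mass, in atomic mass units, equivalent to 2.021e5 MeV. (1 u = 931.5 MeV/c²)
m = E/c² = 217 u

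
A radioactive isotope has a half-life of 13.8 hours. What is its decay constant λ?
λ = ln(2)/t½ = 0.05023 hour⁻¹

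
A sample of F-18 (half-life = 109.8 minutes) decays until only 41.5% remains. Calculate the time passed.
t = t½ × log₂(N₀/N) = 139.3 minutes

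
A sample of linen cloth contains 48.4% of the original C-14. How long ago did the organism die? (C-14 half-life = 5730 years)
Age = t½ × log₂(1/ratio) = 5999 years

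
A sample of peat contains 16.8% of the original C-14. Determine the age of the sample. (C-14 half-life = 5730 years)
Age = t½ × log₂(1/ratio) = 14750 years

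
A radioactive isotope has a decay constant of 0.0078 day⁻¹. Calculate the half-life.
t½ = ln(2)/λ = 88.87 days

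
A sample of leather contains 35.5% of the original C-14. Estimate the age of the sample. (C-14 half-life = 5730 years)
Age = t½ × log₂(1/ratio) = 8561 years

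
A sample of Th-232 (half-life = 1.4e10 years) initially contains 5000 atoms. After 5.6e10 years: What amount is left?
N = N₀(1/2)^(t/t½) = 312.5 atoms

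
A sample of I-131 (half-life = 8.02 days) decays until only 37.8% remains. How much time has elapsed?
t = t½ × log₂(N₀/N) = 11.26 days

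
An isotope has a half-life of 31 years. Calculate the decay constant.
λ = ln(2)/t½ = 0.02236 year⁻¹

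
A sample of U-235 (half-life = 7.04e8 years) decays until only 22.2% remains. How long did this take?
t = t½ × log₂(N₀/N) = 1.529e9 years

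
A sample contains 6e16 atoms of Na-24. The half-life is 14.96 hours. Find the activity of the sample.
A = λN = 2.78e15 decays/hour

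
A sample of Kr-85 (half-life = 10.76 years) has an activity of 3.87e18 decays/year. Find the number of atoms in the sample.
N = A/λ = 6.008e19 atoms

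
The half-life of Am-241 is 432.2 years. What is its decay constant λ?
λ = ln(2)/t½ = 0.001604 year⁻¹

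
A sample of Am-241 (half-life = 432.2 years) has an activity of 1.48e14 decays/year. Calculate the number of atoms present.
N = A/λ = 9.228e16 atoms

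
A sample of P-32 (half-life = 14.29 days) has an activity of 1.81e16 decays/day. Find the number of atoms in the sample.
N = A/λ = 3.732e17 atoms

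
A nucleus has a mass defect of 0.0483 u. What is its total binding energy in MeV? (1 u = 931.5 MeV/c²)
B.E. = Δm × 931.5 = 44.99 MeV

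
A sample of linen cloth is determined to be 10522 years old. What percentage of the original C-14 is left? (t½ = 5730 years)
N/N₀ = (1/2)^(t/t½) = 0.28 = 28%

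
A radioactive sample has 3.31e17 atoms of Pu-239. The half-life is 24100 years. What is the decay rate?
A = λN = 9.52e12 decays/year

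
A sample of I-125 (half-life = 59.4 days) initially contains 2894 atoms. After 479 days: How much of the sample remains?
N = N₀(1/2)^(t/t½) = 10.81 atoms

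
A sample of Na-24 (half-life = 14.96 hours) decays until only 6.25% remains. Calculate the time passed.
t = t½ × log₂(N₀/N) = 59.84 hours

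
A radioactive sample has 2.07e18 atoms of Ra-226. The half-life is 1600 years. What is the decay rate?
A = λN = 8.968e14 decays/year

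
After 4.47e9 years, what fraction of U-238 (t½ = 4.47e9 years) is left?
N/N₀ = (1/2)^(t/t½) = 0.5 = 50%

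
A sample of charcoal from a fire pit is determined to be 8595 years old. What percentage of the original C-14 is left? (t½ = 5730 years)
N/N₀ = (1/2)^(t/t½) = 0.3536 = 35.4%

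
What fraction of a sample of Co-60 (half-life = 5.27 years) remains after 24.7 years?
N/N₀ = (1/2)^(t/t½) = 0.03882 = 3.88%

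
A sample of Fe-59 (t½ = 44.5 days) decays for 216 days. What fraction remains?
N/N₀ = (1/2)^(t/t½) = 0.03458 = 3.46%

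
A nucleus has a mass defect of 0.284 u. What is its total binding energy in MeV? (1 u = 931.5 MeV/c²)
B.E. = Δm × 931.5 = 264.5 MeV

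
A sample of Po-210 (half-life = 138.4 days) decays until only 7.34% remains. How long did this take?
t = t½ × log₂(N₀/N) = 521.5 days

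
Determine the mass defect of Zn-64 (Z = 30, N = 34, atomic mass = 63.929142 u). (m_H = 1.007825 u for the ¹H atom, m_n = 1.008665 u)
Δm = Z·m_H + N·m_n − M = 0.6002 u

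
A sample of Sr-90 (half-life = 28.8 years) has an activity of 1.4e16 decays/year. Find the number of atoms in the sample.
N = A/λ = 5.817e17 atoms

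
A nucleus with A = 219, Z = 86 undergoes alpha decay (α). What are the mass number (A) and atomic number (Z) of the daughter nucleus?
Daughter: A = 215, Z = 84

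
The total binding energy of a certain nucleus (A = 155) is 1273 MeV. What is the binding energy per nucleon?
B.E./A = 1273/155 = 8.213 MeV/nucleon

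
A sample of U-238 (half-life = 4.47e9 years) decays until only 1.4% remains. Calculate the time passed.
t = t½ × log₂(N₀/N) = 2.753e10 years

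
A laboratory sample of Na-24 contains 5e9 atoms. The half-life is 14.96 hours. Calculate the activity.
A = λN = 2.317e8 decays/hour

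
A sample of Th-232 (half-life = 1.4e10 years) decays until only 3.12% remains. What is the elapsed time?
t = t½ × log₂(N₀/N) = 7.003e10 years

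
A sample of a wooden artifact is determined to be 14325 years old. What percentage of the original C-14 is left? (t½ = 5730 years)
N/N₀ = (1/2)^(t/t½) = 0.1768 = 17.7%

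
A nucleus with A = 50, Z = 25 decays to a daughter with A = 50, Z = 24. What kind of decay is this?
ΔA = 0, ΔZ = -1 ⇒ beta-plus decay (β⁺) or electron capture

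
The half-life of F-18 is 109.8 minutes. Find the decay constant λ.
λ = ln(2)/t½ = 0.006313 minute⁻¹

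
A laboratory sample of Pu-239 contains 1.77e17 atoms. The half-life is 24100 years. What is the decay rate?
A = λN = 5.091e12 decays/year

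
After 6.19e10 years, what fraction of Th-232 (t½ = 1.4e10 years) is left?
N/N₀ = (1/2)^(t/t½) = 0.04667 = 4.67%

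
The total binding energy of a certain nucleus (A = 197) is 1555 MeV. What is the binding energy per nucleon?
B.E./A = 1555/197 = 7.893 MeV/nucleon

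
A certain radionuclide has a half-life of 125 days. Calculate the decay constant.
λ = ln(2)/t½ = 0.005545 day⁻¹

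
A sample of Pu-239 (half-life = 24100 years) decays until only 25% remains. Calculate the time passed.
t = t½ × log₂(N₀/N) = 48200 years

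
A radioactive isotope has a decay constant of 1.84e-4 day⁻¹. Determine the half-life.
t½ = ln(2)/λ = 3767 days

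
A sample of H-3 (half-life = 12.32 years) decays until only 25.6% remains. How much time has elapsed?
t = t½ × log₂(N₀/N) = 24.22 years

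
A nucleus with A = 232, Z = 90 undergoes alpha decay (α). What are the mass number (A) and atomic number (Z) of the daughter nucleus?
Daughter: A = 228, Z = 88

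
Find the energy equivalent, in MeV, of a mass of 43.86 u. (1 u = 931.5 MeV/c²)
E = mc² = 40860 MeV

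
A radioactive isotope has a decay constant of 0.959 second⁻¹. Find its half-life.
t½ = ln(2)/λ = 0.7228 seconds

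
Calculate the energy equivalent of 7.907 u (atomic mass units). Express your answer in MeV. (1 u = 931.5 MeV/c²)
E = mc² = 7365 MeV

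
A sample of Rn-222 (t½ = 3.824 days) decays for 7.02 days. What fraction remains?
N/N₀ = (1/2)^(t/t½) = 0.2801 = 28%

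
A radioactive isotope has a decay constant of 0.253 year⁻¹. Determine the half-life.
t½ = ln(2)/λ = 2.74 years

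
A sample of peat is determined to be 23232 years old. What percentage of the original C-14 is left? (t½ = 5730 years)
N/N₀ = (1/2)^(t/t½) = 0.06019 = 6.02%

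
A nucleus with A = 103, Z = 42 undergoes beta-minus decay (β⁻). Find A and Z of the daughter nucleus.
Daughter: A = 103, Z = 43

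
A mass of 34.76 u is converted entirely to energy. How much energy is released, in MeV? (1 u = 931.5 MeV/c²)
E = mc² = 32380 MeV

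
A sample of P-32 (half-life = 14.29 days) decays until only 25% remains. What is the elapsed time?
t = t½ × log₂(N₀/N) = 28.58 days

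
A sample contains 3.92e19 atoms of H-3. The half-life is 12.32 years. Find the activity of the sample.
A = λN = 2.205e18 decays/year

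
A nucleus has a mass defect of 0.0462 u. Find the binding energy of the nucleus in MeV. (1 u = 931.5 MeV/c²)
B.E. = Δm × 931.5 = 43.04 MeV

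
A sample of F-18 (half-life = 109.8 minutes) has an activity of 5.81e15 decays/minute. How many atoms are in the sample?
N = A/λ = 9.203e17 atoms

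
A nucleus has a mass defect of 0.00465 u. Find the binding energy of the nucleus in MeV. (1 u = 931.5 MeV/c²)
B.E. = Δm × 931.5 = 4.331 MeV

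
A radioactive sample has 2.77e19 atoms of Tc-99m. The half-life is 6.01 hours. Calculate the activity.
A = λN = 3.195e18 decays/hour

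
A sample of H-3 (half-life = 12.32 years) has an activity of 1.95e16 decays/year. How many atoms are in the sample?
N = A/λ = 3.466e17 atoms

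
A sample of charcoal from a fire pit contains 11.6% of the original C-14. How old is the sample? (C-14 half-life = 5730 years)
Age = t½ × log₂(1/ratio) = 17810 years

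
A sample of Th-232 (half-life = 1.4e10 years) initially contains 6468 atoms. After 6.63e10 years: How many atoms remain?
N = N₀(1/2)^(t/t½) = 242.8 atoms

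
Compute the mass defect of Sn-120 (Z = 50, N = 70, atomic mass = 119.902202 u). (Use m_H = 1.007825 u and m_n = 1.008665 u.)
Δm = Z·m_H + N·m_n − M = 1.096 u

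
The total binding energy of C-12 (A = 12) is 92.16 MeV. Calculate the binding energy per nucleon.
B.E./A = 92.16/12 = 7.68 MeV/nucleon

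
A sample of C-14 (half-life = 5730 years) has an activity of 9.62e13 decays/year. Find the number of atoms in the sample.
N = A/λ = 7.953e17 atoms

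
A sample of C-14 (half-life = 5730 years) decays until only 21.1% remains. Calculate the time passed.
t = t½ × log₂(N₀/N) = 12860 years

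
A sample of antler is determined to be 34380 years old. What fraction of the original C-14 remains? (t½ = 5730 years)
N/N₀ = (1/2)^(t/t½) = 0.01562 = 1.56%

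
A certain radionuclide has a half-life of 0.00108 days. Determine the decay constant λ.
λ = ln(2)/t½ = 641.8 day⁻¹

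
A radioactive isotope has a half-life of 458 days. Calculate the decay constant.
λ = ln(2)/t½ = 0.001513 day⁻¹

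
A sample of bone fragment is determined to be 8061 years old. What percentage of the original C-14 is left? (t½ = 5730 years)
N/N₀ = (1/2)^(t/t½) = 0.3771 = 37.7%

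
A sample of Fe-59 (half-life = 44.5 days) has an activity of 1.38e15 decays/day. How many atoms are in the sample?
N = A/λ = 8.86e16 atoms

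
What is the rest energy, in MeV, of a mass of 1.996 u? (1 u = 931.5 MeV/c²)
E = mc² = 1859 MeV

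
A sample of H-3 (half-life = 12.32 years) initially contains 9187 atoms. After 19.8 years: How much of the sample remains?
N = N₀(1/2)^(t/t½) = 3016 atoms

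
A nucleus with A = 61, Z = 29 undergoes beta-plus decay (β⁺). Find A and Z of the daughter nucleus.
Daughter: A = 61, Z = 28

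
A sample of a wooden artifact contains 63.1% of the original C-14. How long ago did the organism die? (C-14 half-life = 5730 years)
Age = t½ × log₂(1/ratio) = 3806 years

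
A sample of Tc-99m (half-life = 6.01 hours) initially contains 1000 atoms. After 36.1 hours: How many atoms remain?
N = N₀(1/2)^(t/t½) = 15.55 atoms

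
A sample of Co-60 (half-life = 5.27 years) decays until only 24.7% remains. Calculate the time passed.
t = t½ × log₂(N₀/N) = 10.63 years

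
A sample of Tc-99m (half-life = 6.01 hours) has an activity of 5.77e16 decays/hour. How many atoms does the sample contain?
N = A/λ = 5.003e17 atoms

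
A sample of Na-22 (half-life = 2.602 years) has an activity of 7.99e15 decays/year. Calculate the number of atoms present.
N = A/λ = 2.999e16 atoms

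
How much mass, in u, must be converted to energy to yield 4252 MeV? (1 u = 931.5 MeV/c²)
m = E/c² = 4.565 u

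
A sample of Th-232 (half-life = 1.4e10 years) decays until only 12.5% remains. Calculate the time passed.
t = t½ × log₂(N₀/N) = 4.2e10 years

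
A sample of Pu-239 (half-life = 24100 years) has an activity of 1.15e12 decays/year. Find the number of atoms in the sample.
N = A/λ = 3.998e16 atoms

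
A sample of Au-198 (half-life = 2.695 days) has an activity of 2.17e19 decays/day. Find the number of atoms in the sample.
N = A/λ = 8.437e19 atoms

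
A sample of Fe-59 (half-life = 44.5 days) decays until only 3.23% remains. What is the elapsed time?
t = t½ × log₂(N₀/N) = 220.4 days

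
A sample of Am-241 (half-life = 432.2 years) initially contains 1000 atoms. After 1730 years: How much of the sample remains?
N = N₀(1/2)^(t/t½) = 62.38 atoms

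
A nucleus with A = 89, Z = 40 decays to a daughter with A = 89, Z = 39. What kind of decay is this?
ΔA = 0, ΔZ = -1 ⇒ beta-plus decay (β⁺) or electron capture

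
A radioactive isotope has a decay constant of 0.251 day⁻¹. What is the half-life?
t½ = ln(2)/λ = 2.762 days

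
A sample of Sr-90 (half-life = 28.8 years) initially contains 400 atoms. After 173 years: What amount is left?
N = N₀(1/2)^(t/t½) = 6.22 atoms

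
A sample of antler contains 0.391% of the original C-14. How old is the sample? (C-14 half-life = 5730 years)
Age = t½ × log₂(1/ratio) = 45830 years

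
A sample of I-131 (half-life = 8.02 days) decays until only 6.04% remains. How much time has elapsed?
t = t½ × log₂(N₀/N) = 32.48 days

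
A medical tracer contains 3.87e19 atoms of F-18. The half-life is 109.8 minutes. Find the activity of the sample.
A = λN = 2.443e17 decays/minute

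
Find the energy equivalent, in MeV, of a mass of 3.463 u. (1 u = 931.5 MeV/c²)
E = mc² = 3226 MeV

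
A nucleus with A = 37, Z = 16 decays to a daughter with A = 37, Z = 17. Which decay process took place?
ΔA = 0, ΔZ = +1 ⇒ beta-minus decay (β⁻)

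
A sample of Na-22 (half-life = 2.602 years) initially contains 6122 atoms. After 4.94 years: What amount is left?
N = N₀(1/2)^(t/t½) = 1642 atoms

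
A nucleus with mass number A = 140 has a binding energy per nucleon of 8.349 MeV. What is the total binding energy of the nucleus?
B.E. = 8.349 × 140 = 1169 MeV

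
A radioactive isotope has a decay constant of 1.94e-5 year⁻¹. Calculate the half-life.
t½ = ln(2)/λ = 35730 years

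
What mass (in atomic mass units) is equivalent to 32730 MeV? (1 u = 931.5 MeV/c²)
m = E/c² = 35.14 u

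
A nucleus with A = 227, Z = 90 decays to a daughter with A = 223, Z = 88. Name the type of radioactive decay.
ΔA = -4, ΔZ = -2 ⇒ alpha decay (α)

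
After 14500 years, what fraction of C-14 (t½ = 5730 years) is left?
N/N₀ = (1/2)^(t/t½) = 0.1731 = 17.3%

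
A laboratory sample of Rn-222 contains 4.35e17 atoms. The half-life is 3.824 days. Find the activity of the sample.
A = λN = 7.885e16 decays/day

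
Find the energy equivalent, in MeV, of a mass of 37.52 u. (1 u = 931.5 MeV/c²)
E = mc² = 34950 MeV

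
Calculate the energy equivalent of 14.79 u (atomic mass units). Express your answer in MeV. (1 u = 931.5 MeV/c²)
E = mc² = 13780 MeV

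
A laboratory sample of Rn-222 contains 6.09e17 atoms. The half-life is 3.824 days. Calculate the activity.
A = λN = 1.104e17 decays/day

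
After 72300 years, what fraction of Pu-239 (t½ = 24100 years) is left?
N/N₀ = (1/2)^(t/t½) = 0.125 = 12.5%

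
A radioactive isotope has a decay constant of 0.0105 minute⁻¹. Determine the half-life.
t½ = ln(2)/λ = 66.01 minutes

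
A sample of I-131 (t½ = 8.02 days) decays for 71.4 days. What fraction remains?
N/N₀ = (1/2)^(t/t½) = 0.002089 = 0.209%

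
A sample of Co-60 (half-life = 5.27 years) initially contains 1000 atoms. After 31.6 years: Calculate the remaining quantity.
N = N₀(1/2)^(t/t½) = 15.67 atoms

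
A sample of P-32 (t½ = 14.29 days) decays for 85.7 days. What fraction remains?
N/N₀ = (1/2)^(t/t½) = 0.01566 = 1.57%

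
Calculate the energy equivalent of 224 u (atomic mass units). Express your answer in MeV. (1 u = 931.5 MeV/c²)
E = mc² = 2.087e5 MeV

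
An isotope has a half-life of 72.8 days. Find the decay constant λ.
λ = ln(2)/t½ = 0.009521 day⁻¹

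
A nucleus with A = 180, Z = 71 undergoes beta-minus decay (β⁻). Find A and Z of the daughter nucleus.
Daughter: A = 180, Z = 72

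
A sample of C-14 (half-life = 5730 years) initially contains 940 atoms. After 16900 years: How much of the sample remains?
N = N₀(1/2)^(t/t½) = 121.7 atoms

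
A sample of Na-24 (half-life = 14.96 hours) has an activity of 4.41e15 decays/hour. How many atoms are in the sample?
N = A/λ = 9.518e16 atoms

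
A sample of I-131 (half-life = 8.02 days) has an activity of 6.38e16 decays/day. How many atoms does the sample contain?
N = A/λ = 7.382e17 atoms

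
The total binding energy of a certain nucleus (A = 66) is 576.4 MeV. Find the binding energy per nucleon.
B.E./A = 576.4/66 = 8.733 MeV/nucleon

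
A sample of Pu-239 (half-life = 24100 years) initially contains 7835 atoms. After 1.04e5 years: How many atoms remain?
N = N₀(1/2)^(t/t½) = 393.5 atoms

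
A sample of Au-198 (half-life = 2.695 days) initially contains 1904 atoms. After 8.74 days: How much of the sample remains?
N = N₀(1/2)^(t/t½) = 201.1 atoms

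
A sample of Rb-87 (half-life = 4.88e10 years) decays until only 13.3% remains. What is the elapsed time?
t = t½ × log₂(N₀/N) = 1.42e11 years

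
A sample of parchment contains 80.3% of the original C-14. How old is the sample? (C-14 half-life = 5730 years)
Age = t½ × log₂(1/ratio) = 1814 years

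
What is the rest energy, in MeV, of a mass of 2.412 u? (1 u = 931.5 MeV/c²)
E = mc² = 2247 MeV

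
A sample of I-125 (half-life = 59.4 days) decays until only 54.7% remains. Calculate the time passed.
t = t½ × log₂(N₀/N) = 51.7 days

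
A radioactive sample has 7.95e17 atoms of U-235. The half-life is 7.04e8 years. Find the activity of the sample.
A = λN = 7.827e8 decays/year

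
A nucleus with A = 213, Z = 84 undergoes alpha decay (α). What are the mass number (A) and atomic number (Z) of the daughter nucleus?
Daughter: A = 209, Z = 82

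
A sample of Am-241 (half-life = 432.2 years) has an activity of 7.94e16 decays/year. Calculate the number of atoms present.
N = A/λ = 4.951e19 atoms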